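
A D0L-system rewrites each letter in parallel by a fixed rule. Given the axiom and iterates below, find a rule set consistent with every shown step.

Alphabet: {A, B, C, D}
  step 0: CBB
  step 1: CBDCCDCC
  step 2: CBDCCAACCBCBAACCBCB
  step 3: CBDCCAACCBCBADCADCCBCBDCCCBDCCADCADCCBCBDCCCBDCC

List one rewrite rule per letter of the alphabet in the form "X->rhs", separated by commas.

  step 2 ⇒ step 3: CBDCCAACCBCBAACCBCB ⇒ CB·DCC·AAC·CB·CB·ADC·ADC·CB·CB·DCC·CB·DCC·ADC·ADC·CB·CB·DCC·CB·DCC
    A ↦ ADC
    B ↦ DCC
    C ↦ CB
    D ↦ AAC

A->ADC, B->DCC, C->CB, D->AAC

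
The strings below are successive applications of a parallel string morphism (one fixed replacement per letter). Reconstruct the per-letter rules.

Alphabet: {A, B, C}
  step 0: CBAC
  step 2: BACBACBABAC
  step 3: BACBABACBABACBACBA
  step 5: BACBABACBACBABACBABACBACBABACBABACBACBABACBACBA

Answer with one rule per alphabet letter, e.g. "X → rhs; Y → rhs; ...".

  step 2 ⇒ step 3: BACBACBABAC ⇒ BA·C·BA·BA·C·BA·BA·C·BA·C·BA
    A ↦ C
    B ↦ BA
    C ↦ BA

A->C, B->BA, C->BA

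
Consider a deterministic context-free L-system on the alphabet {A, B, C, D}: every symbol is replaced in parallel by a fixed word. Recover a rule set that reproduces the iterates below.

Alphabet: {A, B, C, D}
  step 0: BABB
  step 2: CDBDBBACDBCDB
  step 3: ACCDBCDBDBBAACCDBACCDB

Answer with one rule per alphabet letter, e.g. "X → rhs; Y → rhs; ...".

  step 2 ⇒ step 3: CDBDBBACDBCDB ⇒ AC·C·DB·C·DB·DB·BA·AC·C·DB·AC·C·DB
    A ↦ BA
    B ↦ DB
    C ↦ AC
    D ↦ C

A->BA, B->DB, C->AC, D->C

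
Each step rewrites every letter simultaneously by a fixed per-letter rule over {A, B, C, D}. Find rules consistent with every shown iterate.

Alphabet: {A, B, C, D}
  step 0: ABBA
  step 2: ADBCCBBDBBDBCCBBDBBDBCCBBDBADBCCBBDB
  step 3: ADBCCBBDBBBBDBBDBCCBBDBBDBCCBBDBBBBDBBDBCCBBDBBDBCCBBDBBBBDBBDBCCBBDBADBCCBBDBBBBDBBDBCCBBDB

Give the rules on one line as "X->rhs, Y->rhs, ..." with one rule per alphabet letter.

A->ADB, B->BDB, C->B, D->CCB

  step 2 ⇒ step 3: ADBCCBBDBBDBCCBBDBBDBCCBBDBADBCCBBDB ⇒ ADB·CCB·BDB·B·B·BDB·BDB·CCB·BDB·BDB·CCB·BDB·B·B·BDB·BDB·CCB·BDB·BDB·CCB·BDB·B·B·BDB·BDB·CCB·BDB·ADB·CCB·BDB·B·B·BDB·BDB·CCB·BDB
    A ↦ ADB
    B ↦ BDB
    C ↦ B
    D ↦ CCB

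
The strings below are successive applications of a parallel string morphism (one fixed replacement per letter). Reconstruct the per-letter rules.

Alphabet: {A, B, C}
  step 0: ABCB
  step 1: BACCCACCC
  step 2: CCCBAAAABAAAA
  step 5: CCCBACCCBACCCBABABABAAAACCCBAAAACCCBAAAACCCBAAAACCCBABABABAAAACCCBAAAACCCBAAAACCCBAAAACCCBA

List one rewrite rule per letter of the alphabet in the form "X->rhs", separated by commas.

  step 1 ⇒ step 2: BACCCACCC ⇒ CCC·BA·A·A·A·BA·A·A·A
    A ↦ BA
    B ↦ CCC
    C ↦ A

A->BA, B->CCC, C->A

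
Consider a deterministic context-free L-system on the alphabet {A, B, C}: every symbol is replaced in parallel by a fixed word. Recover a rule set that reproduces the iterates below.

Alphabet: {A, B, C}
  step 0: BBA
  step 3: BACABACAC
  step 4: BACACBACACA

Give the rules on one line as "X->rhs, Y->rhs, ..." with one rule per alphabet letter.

  step 3 ⇒ step 4: BACABACAC ⇒ BA·C·A·C·BA·C·A·C·A
    A ↦ C
    B ↦ BA
    C ↦ A

A->C, B->BA, C->A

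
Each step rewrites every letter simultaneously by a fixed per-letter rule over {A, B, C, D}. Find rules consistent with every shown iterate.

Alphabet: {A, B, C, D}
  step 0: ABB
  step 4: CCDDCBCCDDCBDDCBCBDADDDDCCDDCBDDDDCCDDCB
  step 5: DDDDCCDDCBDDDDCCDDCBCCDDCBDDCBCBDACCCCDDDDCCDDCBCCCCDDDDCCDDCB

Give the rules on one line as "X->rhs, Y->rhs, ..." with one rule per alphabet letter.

A->BDA, B->CB, C->DD, D->C

  step 4 ⇒ step 5: CCDDCBCCDDCBDDCBCBDADDDDCCDDCBDDDDCCDDCB ⇒ DD·DD·C·C·DD·CB·DD·DD·C·C·DD·CB·C·C·DD·CB·DD·CB·C·BDA·C·C·C·C·DD·DD·C·C·DD·CB·C·C·C·C·DD·DD·C·C·DD·CB
    A ↦ BDA
    B ↦ CB
    C ↦ DD
    D ↦ C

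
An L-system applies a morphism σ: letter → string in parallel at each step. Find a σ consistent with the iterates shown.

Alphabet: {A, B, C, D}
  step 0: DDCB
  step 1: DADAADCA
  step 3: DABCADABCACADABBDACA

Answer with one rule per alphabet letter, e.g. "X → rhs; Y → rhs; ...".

A->B, B->CA, C->AD, D->DA

  step 0 ⇒ step 1: DDCB ⇒ DA·DA·AD·CA
    B ↦ CA
    C ↦ AD
    D ↦ DA
    A ↦ B  (constrained at step 1)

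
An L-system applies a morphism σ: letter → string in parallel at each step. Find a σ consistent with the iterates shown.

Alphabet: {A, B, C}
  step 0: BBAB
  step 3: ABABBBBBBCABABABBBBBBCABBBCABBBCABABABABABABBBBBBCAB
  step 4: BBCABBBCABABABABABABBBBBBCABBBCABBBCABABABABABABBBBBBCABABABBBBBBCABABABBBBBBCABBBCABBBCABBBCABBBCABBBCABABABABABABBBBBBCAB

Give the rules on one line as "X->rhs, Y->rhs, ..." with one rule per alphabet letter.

A->BBC, B->AB, C->BBB

  step 3 ⇒ step 4: ABABBBBBBCABABABBBBBBCABBBCABBBCABABABABABABBBBBBCAB ⇒ BBC·AB·BBC·AB·AB·AB·AB·AB·AB·BBB·BBC·AB·BBC·AB·BBC·AB·AB·AB·AB·AB·AB·BBB·BBC·AB·AB·AB·BBB·BBC·AB·AB·AB·BBB·BBC·AB·BBC·AB·BBC·AB·BBC·AB·BBC·AB·BBC·AB·AB·AB·AB·AB·AB·BBB·BBC·AB
    A ↦ BBC
    B ↦ AB
    C ↦ BBB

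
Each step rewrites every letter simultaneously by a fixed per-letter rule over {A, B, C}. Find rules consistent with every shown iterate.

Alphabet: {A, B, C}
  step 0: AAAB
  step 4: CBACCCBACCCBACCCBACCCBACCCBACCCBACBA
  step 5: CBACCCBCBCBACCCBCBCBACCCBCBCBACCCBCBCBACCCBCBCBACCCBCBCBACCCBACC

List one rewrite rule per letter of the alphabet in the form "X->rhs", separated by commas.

A->CC, B->A, C->CB

  step 4 ⇒ step 5: CBACCCBACCCBACCCBACCCBACCCBACCCBACBA ⇒ CB·A·CC·CB·CB·CB·A·CC·CB·CB·CB·A·CC·CB·CB·CB·A·CC·CB·CB·CB·A·CC·CB·CB·CB·A·CC·CB·CB·CB·A·CC·CB·A·CC
    A ↦ CC
    B ↦ A
    C ↦ CB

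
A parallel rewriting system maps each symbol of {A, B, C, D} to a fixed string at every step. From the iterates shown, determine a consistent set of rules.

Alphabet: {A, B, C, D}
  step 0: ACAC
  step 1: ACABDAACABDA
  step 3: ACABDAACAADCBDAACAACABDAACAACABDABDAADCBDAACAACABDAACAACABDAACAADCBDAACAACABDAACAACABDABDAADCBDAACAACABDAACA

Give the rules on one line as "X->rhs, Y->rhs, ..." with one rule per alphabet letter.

A->ACA, B->ADC, C->BDA, D->BDA

  step 0 ⇒ step 1: ACAC ⇒ ACA·BDA·ACA·BDA
    A ↦ ACA
    C ↦ BDA
    B ↦ ADC  (constrained at step 1)
    D ↦ BDA  (constrained at step 1)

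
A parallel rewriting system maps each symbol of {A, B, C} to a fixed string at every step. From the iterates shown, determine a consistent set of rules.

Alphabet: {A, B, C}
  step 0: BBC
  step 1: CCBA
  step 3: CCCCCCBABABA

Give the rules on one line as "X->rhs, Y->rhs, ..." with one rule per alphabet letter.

  step 0 ⇒ step 1: BBC ⇒ C·C·BA
    B ↦ C
    C ↦ BA
    A ↦ CC  (constrained at step 1)

A->CC, B->C, C->BA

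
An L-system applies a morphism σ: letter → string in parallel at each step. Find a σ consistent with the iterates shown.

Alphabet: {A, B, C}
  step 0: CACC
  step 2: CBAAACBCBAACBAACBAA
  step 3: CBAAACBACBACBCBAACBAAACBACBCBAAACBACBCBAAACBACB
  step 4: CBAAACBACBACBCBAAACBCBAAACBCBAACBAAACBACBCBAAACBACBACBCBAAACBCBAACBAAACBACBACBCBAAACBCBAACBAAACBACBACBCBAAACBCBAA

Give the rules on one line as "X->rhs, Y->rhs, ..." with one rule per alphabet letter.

A->ACB, B->AA, C->CB

  step 3 ⇒ step 4: CBAAACBACBACBCBAACBAAACBACBCBAAACBACBCBAAACBACB ⇒ CB·AA·ACB·ACB·ACB·CB·AA·ACB·CB·AA·ACB·CB·AA·CB·AA·ACB·ACB·CB·AA·ACB·ACB·ACB·CB·AA·ACB·CB·AA·CB·AA·ACB·ACB·ACB·CB·AA·ACB·CB·AA·CB·AA·ACB·ACB·ACB·CB·AA·ACB·CB·AA
    A ↦ ACB
    B ↦ AA
    C ↦ CB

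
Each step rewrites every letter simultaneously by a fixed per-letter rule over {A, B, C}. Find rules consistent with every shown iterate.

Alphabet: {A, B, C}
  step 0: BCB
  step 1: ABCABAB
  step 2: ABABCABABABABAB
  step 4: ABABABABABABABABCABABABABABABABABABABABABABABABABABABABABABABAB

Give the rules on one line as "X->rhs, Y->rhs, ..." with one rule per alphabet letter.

A->AB, B->AB, C->CAB

  step 1 ⇒ step 2: ABCABAB ⇒ AB·AB·CAB·AB·AB·AB·AB
    A ↦ AB
    B ↦ AB
    C ↦ CAB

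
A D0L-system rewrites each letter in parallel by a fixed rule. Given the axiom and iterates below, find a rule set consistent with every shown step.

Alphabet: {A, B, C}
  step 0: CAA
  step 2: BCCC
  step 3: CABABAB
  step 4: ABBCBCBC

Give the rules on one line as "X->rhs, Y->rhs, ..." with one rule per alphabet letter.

A->B, B->C, C->AB

  step 3 ⇒ step 4: CABABAB ⇒ AB·B·C·B·C·B·C
    A ↦ B
    B ↦ C
    C ↦ AB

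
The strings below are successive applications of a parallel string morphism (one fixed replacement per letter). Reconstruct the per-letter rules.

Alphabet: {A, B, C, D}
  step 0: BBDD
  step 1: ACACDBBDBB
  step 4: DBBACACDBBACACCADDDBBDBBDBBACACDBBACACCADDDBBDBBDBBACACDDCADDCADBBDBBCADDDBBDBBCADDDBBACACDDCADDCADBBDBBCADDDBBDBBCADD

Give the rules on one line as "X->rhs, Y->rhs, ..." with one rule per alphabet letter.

A->DD, B->AC, C->CA, D->DBB

  step 0 ⇒ step 1: BBDD ⇒ AC·AC·DBB·DBB
    B ↦ AC
    D ↦ DBB
    A ↦ DD  (constrained at step 1)
    C ↦ CA  (constrained at step 1)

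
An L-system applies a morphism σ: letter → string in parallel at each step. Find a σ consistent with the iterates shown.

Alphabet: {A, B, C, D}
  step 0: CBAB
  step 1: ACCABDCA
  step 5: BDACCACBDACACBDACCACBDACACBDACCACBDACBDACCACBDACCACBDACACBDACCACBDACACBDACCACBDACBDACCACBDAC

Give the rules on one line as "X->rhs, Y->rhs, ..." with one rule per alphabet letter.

  step 0 ⇒ step 1: CBAB ⇒ AC·CA·BD·CA
    A ↦ BD
    B ↦ CA
    C ↦ AC
    D ↦ C  (constrained at step 1)

A->BD, B->CA, C->AC, D->C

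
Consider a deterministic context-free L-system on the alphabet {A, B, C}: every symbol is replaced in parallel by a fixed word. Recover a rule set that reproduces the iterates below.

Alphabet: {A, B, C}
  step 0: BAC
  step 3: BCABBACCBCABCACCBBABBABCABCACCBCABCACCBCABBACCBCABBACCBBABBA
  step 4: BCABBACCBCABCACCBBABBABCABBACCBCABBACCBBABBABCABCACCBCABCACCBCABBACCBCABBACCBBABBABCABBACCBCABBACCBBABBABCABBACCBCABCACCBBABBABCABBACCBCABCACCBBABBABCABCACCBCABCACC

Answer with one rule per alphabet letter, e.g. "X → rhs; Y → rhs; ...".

A->CC, B->BCA, C->BBA

  step 3 ⇒ step 4: BCABBACCBCABCACCBBABBABCABCACCBCABCACCBCABBACCBCABBACCBBABBA ⇒ BCA·BBA·CC·BCA·BCA·CC·BBA·BBA·BCA·BBA·CC·BCA·BBA·CC·BBA·BBA·BCA·BCA·CC·BCA·BCA·CC·BCA·BBA·CC·BCA·BBA·CC·BBA·BBA·BCA·BBA·CC·BCA·BBA·CC·BBA·BBA·BCA·BBA·CC·BCA·BCA·CC·BBA·BBA·BCA·BBA·CC·BCA·BCA·CC·BBA·BBA·BCA·BCA·CC·BCA·BCA·CC
    A ↦ CC
    B ↦ BCA
    C ↦ BBA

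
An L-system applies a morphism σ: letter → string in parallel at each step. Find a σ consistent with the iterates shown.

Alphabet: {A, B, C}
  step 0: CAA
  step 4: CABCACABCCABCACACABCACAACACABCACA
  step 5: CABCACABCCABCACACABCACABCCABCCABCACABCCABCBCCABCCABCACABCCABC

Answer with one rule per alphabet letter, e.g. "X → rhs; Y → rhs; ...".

A->BC, B->A, C->CA

  step 4 ⇒ step 5: CABCACABCCABCACACABCACAACACABCACA ⇒ CA·BC·A·CA·BC·CA·BC·A·CA·CA·BC·A·CA·BC·CA·BC·CA·BC·A·CA·BC·CA·BC·BC·CA·BC·CA·BC·A·CA·BC·CA·BC
    A ↦ BC
    B ↦ A
    C ↦ CA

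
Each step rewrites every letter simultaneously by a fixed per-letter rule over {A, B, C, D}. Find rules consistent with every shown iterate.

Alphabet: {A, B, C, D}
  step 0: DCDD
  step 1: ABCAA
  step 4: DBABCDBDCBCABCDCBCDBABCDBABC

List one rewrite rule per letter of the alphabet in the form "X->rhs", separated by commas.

  step 0 ⇒ step 1: DCDD ⇒ A·BC·A·A
    C ↦ BC
    D ↦ A
    A ↦ DB  (constrained at step 1)
    B ↦ DC  (constrained at step 1)

A->DB, B->DC, C->BC, D->A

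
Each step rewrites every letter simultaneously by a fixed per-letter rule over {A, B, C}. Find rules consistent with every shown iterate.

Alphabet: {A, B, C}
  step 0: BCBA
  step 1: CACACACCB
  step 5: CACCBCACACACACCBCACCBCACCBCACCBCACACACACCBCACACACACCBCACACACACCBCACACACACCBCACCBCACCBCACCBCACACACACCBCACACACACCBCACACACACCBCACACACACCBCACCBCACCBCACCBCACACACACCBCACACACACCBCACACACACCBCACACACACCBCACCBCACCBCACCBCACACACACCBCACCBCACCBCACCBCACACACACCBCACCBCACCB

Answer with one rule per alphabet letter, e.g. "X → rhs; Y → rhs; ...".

  step 0 ⇒ step 1: BCBA ⇒ CA·CA·CA·CCB
    A ↦ CCB
    B ↦ CA
    C ↦ CA

A->CCB, B->CA, C->CA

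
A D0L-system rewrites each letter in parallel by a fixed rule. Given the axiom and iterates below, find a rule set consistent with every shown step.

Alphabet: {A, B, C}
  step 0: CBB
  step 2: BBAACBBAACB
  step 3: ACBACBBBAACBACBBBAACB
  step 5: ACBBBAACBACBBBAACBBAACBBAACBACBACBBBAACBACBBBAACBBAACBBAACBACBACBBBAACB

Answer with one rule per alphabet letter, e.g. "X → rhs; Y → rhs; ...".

  step 2 ⇒ step 3: BBAACBBAACB ⇒ ACB·ACB·B·B·A·ACB·ACB·B·B·A·ACB
    A ↦ B
    B ↦ ACB
    C ↦ A

A->B, B->ACB, C->A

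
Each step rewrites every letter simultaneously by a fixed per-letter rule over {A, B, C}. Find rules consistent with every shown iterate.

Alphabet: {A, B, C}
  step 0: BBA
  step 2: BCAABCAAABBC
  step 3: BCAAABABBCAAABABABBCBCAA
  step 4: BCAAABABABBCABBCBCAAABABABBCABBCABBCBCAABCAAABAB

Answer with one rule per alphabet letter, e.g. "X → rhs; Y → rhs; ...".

  step 3 ⇒ step 4: BCAAABABBCAAABABABBCBCAA ⇒ BC·AA·AB·AB·AB·BC·AB·BC·BC·AA·AB·AB·AB·BC·AB·BC·AB·BC·BC·AA·BC·AA·AB·AB
    A ↦ AB
    B ↦ BC
    C ↦ AA

A->AB, B->BC, C->AA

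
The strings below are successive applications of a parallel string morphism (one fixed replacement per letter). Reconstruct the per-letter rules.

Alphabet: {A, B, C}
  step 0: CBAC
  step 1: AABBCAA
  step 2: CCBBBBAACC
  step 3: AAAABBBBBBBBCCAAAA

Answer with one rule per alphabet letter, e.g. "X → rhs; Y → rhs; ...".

  step 2 ⇒ step 3: CCBBBBAACC ⇒ AA·AA·BB·BB·BB·BB·C·C·AA·AA
    A ↦ C
    B ↦ BB
    C ↦ AA

A->C, B->BB, C->AA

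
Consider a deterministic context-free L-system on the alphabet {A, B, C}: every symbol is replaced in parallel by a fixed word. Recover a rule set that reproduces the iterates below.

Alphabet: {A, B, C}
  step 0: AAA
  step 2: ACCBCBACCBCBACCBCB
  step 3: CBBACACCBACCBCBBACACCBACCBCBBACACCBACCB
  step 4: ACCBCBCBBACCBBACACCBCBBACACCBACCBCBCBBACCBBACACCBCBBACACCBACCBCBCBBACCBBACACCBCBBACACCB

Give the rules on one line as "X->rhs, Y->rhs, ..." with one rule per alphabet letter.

A->CBB, B->CB, C->AC

  step 3 ⇒ step 4: CBBACACCBACCBCBBACACCBACCBCBBACACCBACCB ⇒ AC·CB·CB·CBB·AC·CBB·AC·AC·CB·CBB·AC·AC·CB·AC·CB·CB·CBB·AC·CBB·AC·AC·CB·CBB·AC·AC·CB·AC·CB·CB·CBB·AC·CBB·AC·AC·CB·CBB·AC·AC·CB
    A ↦ CBB
    B ↦ CB
    C ↦ AC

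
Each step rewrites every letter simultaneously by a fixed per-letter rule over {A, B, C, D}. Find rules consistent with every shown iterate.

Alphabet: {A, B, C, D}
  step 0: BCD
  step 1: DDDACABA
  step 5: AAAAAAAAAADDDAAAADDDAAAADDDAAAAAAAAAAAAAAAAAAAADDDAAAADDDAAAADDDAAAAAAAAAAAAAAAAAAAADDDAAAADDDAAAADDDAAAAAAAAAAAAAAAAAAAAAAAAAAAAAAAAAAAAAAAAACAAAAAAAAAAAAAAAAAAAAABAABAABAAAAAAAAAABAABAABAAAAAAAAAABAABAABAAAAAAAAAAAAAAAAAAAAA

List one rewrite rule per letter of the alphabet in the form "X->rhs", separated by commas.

  step 0 ⇒ step 1: BCD ⇒ DDD·AC·ABA
    B ↦ DDD
    C ↦ AC
    D ↦ ABA
    A ↦ AA  (constrained at step 1)

A->AA, B->DDD, C->AC, D->ABA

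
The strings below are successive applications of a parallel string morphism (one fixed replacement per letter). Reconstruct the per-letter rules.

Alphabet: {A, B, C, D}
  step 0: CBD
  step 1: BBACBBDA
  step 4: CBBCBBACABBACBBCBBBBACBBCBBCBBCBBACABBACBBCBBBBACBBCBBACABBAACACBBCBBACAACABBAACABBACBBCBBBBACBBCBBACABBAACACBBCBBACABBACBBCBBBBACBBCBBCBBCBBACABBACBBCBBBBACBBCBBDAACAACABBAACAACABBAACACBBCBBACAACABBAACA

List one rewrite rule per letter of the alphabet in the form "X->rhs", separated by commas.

  step 0 ⇒ step 1: CBD ⇒ BBA·CBB·DA
    B ↦ CBB
    C ↦ BBA
    D ↦ DA
    A ↦ ACA  (constrained at step 1)

A->ACA, B->CBB, C->BBA, D->DA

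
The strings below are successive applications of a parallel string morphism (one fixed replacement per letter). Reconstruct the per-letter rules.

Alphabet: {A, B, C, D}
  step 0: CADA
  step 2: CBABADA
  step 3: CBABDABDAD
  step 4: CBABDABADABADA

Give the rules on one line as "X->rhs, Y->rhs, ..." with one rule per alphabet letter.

  step 3 ⇒ step 4: CBABDABDAD ⇒ CB·AB·D·AB·A·D·AB·A·D·A
    A ↦ D
    B ↦ AB
    C ↦ CB
    D ↦ A

A->D, B->AB, C->CB, D->A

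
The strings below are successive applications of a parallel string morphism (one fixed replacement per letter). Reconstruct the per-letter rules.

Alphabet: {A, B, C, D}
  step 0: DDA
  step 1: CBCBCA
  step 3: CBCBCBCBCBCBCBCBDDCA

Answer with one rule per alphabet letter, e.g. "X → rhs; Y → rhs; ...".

  step 0 ⇒ step 1: DDA ⇒ CB·CB·CA
    A ↦ CA
    D ↦ CB
    B ↦ D  (constrained at step 1)
    C ↦ DD  (constrained at step 1)

A->CA, B->D, C->DD, D->CB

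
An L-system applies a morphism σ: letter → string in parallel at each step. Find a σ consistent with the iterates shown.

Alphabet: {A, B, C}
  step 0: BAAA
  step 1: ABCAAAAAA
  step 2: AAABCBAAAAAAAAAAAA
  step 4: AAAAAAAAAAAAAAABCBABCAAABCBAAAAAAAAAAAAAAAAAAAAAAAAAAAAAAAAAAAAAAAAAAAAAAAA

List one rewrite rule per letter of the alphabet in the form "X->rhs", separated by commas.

  step 1 ⇒ step 2: ABCAAAAAA ⇒ AA·ABC·B·AA·AA·AA·AA·AA·AA
    A ↦ AA
    B ↦ ABC
    C ↦ B

A->AA, B->ABC, C->B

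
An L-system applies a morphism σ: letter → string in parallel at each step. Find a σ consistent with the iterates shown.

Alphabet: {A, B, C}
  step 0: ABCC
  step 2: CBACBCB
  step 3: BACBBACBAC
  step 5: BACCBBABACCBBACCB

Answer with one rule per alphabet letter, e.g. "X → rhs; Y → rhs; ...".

  step 2 ⇒ step 3: CBACBCB ⇒ BA·C·B·BA·C·BA·C
    A ↦ B
    B ↦ C
    C ↦ BA

A->B, B->C, C->BA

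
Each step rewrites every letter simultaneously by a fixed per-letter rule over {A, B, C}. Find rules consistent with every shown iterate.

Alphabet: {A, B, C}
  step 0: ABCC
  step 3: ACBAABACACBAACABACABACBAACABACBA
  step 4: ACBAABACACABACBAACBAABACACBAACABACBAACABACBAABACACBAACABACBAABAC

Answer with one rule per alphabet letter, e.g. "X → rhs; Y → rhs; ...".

  step 3 ⇒ step 4: ACBAABACACBAACABACABACBAACABACBA ⇒ AC·BA·AB·AC·AC·AB·AC·BA·AC·BA·AB·AC·AC·BA·AC·AB·AC·BA·AC·AB·AC·BA·AB·AC·AC·BA·AC·AB·AC·BA·AB·AC
    A ↦ AC
    B ↦ AB
    C ↦ BA

A->AC, B->AB, C->BA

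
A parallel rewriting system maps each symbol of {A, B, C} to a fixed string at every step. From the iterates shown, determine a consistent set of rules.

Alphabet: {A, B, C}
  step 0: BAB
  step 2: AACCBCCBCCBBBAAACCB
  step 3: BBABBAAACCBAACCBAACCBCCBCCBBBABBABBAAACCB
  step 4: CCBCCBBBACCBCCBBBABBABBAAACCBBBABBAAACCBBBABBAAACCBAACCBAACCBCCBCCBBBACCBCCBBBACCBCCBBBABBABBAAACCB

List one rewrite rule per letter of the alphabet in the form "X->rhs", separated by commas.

A->BBA, B->CCB, C->A

  step 3 ⇒ step 4: BBABBAAACCBAACCBAACCBCCBCCBBBABBABBAAACCB ⇒ CCB·CCB·BBA·CCB·CCB·BBA·BBA·BBA·A·A·CCB·BBA·BBA·A·A·CCB·BBA·BBA·A·A·CCB·A·A·CCB·A·A·CCB·CCB·CCB·BBA·CCB·CCB·BBA·CCB·CCB·BBA·BBA·BBA·A·A·CCB
    A ↦ BBA
    B ↦ CCB
    C ↦ A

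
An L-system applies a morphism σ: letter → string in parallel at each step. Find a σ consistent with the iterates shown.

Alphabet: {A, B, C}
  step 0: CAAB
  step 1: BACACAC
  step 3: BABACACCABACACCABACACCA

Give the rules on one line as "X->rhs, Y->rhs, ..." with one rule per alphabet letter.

A->CA, B->C, C->BA

  step 0 ⇒ step 1: CAAB ⇒ BA·CA·CA·C
    A ↦ CA
    B ↦ C
    C ↦ BA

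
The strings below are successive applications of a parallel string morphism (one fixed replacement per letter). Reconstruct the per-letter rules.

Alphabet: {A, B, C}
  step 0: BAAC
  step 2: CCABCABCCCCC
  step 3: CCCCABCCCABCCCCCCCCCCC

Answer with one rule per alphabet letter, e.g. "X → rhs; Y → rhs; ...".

A->AB, B->C, C->CC

  step 2 ⇒ step 3: CCABCABCCCCC ⇒ CC·CC·AB·C·CC·AB·C·CC·CC·CC·CC·CC
    A ↦ AB
    B ↦ C
    C ↦ CC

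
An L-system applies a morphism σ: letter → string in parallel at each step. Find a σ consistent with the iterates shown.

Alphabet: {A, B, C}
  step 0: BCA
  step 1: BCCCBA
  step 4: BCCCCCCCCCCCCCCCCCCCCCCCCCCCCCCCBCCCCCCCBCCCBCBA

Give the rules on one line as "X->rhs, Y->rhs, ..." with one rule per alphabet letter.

A->BA, B->BC, C->CC

  step 0 ⇒ step 1: BCA ⇒ BC·CC·BA
    A ↦ BA
    B ↦ BC
    C ↦ CC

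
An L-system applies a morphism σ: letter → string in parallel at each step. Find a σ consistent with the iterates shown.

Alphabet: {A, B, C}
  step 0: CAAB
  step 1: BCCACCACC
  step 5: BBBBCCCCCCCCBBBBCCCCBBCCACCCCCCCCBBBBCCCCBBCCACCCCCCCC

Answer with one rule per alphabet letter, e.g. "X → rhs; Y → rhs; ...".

  step 0 ⇒ step 1: CAAB ⇒ B·CCA·CCA·CC
    A ↦ CCA
    B ↦ CC
    C ↦ B

A->CCA, B->CC, C->B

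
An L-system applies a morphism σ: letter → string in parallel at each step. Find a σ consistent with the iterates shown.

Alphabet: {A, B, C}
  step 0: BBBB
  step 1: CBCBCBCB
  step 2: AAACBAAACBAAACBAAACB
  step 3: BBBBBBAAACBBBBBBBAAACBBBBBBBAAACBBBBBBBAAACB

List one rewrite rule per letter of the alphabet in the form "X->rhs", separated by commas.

  step 2 ⇒ step 3: AAACBAAACBAAACBAAACB ⇒ BB·BB·BB·AAA·CB·BB·BB·BB·AAA·CB·BB·BB·BB·AAA·CB·BB·BB·BB·AAA·CB
    A ↦ BB
    B ↦ CB
    C ↦ AAA

A->BB, B->CB, C->AAA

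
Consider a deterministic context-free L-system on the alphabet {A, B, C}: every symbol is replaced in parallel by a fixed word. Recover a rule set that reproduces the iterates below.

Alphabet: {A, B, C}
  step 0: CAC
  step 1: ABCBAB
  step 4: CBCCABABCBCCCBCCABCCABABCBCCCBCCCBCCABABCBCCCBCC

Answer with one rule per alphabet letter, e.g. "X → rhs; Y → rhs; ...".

A->CB, B->CC, C->AB

  step 0 ⇒ step 1: CAC ⇒ AB·CB·AB
    A ↦ CB
    C ↦ AB
    B ↦ CC  (constrained at step 1)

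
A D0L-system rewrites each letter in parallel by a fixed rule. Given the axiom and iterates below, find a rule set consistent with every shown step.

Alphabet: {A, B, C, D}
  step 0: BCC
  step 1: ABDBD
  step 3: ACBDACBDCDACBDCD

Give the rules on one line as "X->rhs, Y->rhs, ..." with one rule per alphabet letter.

A->AC, B->A, C->BD, D->CD

  step 0 ⇒ step 1: BCC ⇒ A·BD·BD
    B ↦ A
    C ↦ BD
    A ↦ AC  (constrained at step 1)
    D ↦ CD  (constrained at step 1)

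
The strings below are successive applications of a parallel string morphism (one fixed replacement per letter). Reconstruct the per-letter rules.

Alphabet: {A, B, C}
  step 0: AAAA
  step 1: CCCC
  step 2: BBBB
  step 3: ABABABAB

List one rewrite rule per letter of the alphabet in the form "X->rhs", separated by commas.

  step 2 ⇒ step 3: BBBB ⇒ AB·AB·AB·AB
    B ↦ AB
  step 0 ⇒ step 1: AAAA ⇒ C·C·C·C
    A ↦ C
  step 1 ⇒ step 2: CCCC ⇒ B·B·B·B
    C ↦ B

A->C, B->AB, C->B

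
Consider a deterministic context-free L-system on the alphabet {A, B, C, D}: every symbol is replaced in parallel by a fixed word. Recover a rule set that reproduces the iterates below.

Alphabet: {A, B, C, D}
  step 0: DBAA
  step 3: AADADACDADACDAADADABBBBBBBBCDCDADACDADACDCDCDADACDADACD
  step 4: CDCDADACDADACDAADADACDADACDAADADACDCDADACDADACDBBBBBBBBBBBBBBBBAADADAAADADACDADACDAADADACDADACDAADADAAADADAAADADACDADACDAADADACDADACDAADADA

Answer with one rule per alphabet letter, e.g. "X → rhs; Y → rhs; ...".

A->CD, B->BB, C->AAD, D->ADA

  step 3 ⇒ step 4: AADADACDADACDAADADABBBBBBBBCDCDADACDADACDCDCDADACDADACD ⇒ CD·CD·ADA·CD·ADA·CD·AAD·ADA·CD·ADA·CD·AAD·ADA·CD·CD·ADA·CD·ADA·CD·BB·BB·BB·BB·BB·BB·BB·BB·AAD·ADA·AAD·ADA·CD·ADA·CD·AAD·ADA·CD·ADA·CD·AAD·ADA·AAD·ADA·AAD·ADA·CD·ADA·CD·AAD·ADA·CD·ADA·CD·AAD·ADA
    A ↦ CD
    B ↦ BB
    C ↦ AAD
    D ↦ ADA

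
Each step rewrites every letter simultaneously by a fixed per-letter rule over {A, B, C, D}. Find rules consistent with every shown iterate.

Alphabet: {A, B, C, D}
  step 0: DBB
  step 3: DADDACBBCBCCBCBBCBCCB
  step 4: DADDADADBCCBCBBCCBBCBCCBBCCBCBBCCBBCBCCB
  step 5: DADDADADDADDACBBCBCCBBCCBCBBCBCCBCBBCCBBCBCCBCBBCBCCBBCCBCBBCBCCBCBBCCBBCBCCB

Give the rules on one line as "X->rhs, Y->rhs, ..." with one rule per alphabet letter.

  step 4 ⇒ step 5: DADDADADBCCBCBBCCBBCBCCBBCCBCBBCCBBCBCCB ⇒ DA·D·DA·DA·D·DA·D·DA·CB·BC·BC·CB·BC·CB·CB·BC·BC·CB·CB·BC·CB·BC·BC·CB·CB·BC·BC·CB·BC·CB·CB·BC·BC·CB·CB·BC·CB·BC·BC·CB
    A ↦ D
    B ↦ CB
    C ↦ BC
    D ↦ DA

A->D, B->CB, C->BC, D->DA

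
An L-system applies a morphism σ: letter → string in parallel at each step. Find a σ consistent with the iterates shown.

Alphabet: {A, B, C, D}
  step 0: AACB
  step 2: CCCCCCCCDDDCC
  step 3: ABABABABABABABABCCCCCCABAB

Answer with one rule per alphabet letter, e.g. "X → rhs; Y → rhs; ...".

A->DD, B->D, C->AB, D->CC

  step 2 ⇒ step 3: CCCCCCCCDDDCC ⇒ AB·AB·AB·AB·AB·AB·AB·AB·CC·CC·CC·AB·AB
    C ↦ AB
    D ↦ CC
    A ↦ DD  (constrained at step 0)
    B ↦ D  (constrained at step 0)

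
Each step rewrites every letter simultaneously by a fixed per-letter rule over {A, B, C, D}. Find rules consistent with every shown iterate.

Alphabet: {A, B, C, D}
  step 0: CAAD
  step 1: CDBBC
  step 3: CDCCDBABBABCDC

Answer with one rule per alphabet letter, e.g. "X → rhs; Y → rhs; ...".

A->B, B->AB, C->CD, D->C

  step 0 ⇒ step 1: CAAD ⇒ CD·B·B·C
    A ↦ B
    C ↦ CD
    D ↦ C
    B ↦ AB  (constrained at step 1)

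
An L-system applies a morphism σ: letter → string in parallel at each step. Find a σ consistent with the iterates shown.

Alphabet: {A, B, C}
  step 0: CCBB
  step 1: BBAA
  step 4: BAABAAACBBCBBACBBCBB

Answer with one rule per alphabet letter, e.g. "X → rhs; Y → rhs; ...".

  step 0 ⇒ step 1: CCBB ⇒ B·B·A·A
    B ↦ A
    C ↦ B
    A ↦ CBB  (constrained at step 1)

A->CBB, B->A, C->B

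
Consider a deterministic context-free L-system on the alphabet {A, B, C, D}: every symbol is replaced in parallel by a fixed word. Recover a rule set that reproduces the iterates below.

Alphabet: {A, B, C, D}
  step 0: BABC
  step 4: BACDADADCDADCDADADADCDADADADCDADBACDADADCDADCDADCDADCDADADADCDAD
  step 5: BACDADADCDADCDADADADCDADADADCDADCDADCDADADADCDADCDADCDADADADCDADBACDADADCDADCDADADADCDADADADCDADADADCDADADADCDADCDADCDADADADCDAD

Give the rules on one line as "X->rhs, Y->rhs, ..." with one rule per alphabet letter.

A->CD, B->BA, C->AD, D->AD

  step 4 ⇒ step 5: BACDADADCDADCDADADADCDADADADCDADBACDADADCDADCDADCDADCDADADADCDAD ⇒ BA·CD·AD·AD·CD·AD·CD·AD·AD·AD·CD·AD·AD·AD·CD·AD·CD·AD·CD·AD·AD·AD·CD·AD·CD·AD·CD·AD·AD·AD·CD·AD·BA·CD·AD·AD·CD·AD·CD·AD·AD·AD·CD·AD·AD·AD·CD·AD·AD·AD·CD·AD·AD·AD·CD·AD·CD·AD·CD·AD·AD·AD·CD·AD
    A ↦ CD
    B ↦ BA
    C ↦ AD
    D ↦ AD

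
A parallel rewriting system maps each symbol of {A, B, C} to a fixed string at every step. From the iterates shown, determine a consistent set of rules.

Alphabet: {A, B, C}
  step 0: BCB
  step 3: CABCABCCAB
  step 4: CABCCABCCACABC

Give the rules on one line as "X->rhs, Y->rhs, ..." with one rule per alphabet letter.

A->B, B->C, C->CA

  step 3 ⇒ step 4: CABCABCCAB ⇒ CA·B·C·CA·B·C·CA·CA·B·C
    A ↦ B
    B ↦ C
    C ↦ CA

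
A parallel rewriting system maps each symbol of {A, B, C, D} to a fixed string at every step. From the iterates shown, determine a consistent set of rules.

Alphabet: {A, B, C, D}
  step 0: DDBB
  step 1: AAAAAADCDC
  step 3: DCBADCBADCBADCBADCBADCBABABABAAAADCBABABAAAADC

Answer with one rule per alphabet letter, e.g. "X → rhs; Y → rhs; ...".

A->BA, B->DC, C->DB, D->AAA

  step 0 ⇒ step 1: DDBB ⇒ AAA·AAA·DC·DC
    B ↦ DC
    D ↦ AAA
    A ↦ BA  (constrained at step 1)
    C ↦ DB  (constrained at step 1)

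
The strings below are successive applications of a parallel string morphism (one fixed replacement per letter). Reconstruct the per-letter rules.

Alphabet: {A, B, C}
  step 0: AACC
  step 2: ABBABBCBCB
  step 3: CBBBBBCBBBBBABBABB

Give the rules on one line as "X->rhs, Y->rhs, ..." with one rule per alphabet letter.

A->CB, B->BB, C->A

  step 2 ⇒ step 3: ABBABBCBCB ⇒ CB·BB·BB·CB·BB·BB·A·BB·A·BB
    A ↦ CB
    B ↦ BB
    C ↦ A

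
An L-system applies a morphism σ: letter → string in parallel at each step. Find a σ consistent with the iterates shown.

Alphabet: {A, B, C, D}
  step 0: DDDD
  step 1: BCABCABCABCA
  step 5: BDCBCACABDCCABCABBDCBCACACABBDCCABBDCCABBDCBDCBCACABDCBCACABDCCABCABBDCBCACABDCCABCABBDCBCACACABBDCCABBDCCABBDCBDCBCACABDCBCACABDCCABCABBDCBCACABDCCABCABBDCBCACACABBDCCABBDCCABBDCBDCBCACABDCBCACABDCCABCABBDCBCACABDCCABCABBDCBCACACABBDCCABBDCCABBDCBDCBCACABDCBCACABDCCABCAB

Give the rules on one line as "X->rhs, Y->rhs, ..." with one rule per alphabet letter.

  step 0 ⇒ step 1: DDDD ⇒ BCA·BCA·BCA·BCA
    D ↦ BCA
    A ↦ B  (constrained at step 1)
    B ↦ BDC  (constrained at step 1)
    C ↦ CA  (constrained at step 1)

A->B, B->BDC, C->CA, D->BCA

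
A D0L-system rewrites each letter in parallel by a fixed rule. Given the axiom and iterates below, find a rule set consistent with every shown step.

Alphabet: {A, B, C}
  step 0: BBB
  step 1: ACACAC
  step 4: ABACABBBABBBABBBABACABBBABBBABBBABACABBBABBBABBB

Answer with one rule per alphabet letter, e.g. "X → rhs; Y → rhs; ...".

  step 0 ⇒ step 1: BBB ⇒ AC·AC·AC
    B ↦ AC
    A ↦ AB  (constrained at step 1)
    C ↦ BB  (constrained at step 1)

A->AB, B->AC, C->BB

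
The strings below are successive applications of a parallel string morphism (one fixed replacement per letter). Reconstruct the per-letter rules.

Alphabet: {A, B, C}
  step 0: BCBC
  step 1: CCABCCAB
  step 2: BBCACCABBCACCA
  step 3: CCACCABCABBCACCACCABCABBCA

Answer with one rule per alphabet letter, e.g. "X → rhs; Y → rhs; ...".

  step 2 ⇒ step 3: BBCACCABBCACCA ⇒ CCA·CCA·B·CA·B·B·CA·CCA·CCA·B·CA·B·B·CA
    A ↦ CA
    B ↦ CCA
    C ↦ B

A->CA, B->CCA, C->B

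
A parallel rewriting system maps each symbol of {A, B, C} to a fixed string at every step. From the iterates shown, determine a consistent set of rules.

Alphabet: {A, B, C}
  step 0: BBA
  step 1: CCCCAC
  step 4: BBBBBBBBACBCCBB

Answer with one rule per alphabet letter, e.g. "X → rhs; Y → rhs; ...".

A->AC, B->CC, C->B

  step 0 ⇒ step 1: BBA ⇒ CC·CC·AC
    A ↦ AC
    B ↦ CC
    C ↦ B  (constrained at step 1)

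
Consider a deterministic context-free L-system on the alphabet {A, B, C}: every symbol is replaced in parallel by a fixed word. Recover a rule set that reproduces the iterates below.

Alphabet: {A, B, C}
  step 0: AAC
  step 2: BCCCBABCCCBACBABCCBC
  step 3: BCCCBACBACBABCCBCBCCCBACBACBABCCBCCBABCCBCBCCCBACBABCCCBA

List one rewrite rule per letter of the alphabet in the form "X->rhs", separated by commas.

A->BC, B->BCC, C->CBA

  step 2 ⇒ step 3: BCCCBABCCCBACBABCCBC ⇒ BCC·CBA·CBA·CBA·BCC·BC·BCC·CBA·CBA·CBA·BCC·BC·CBA·BCC·BC·BCC·CBA·CBA·BCC·CBA
    A ↦ BC
    B ↦ BCC
    C ↦ CBA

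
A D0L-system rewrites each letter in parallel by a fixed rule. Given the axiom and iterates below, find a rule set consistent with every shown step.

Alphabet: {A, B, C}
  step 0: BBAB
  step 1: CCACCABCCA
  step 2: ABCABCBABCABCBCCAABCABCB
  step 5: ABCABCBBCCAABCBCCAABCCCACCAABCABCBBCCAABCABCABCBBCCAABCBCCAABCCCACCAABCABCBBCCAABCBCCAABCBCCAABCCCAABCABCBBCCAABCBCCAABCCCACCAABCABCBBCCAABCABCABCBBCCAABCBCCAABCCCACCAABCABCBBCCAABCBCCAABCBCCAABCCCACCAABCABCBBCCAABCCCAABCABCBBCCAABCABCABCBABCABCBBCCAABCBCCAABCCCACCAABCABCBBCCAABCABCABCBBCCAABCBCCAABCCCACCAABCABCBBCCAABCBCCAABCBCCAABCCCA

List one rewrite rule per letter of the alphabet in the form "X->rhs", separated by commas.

  step 1 ⇒ step 2: CCACCABCCA ⇒ ABC·ABC·B·ABC·ABC·B·CCA·ABC·ABC·B
    A ↦ B
    B ↦ CCA
    C ↦ ABC

A->B, B->CCA, C->ABC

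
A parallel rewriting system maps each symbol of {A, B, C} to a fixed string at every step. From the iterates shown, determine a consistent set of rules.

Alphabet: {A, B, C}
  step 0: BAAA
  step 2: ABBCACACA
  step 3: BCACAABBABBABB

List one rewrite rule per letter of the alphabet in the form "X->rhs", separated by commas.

  step 2 ⇒ step 3: ABBCACACA ⇒ B·CA·CA·AB·B·AB·B·AB·B
    A ↦ B
    B ↦ CA
    C ↦ AB

A->B, B->CA, C->AB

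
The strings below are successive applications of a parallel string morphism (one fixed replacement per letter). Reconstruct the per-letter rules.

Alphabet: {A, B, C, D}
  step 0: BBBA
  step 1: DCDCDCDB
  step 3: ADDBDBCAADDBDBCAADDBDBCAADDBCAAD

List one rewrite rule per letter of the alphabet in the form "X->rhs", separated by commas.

A->DB, B->DC, C->AD, D->CA

  step 0 ⇒ step 1: BBBA ⇒ DC·DC·DC·DB
    A ↦ DB
    B ↦ DC
    C ↦ AD  (constrained at step 1)
    D ↦ CA  (constrained at step 1)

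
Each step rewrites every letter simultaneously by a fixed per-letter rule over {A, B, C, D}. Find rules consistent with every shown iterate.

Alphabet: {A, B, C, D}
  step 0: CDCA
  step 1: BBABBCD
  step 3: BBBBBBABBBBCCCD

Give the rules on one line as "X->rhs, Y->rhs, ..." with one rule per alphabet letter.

A->CD, B->C, C->BB, D->A

  step 0 ⇒ step 1: CDCA ⇒ BB·A·BB·CD
    A ↦ CD
    C ↦ BB
    D ↦ A
    B ↦ C  (constrained at step 1)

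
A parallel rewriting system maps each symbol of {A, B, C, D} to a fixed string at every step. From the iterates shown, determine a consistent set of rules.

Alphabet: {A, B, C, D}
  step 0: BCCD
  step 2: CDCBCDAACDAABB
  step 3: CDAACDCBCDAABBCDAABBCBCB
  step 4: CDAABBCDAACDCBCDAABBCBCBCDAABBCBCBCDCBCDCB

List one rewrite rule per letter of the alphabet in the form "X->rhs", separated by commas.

A->B, B->CB, C->CD, D->AA

  step 3 ⇒ step 4: CDAACDCBCDAABBCDAABBCBCB ⇒ CD·AA·B·B·CD·AA·CD·CB·CD·AA·B·B·CB·CB·CD·AA·B·B·CB·CB·CD·CB·CD·CB
    A ↦ B
    B ↦ CB
    C ↦ CD
    D ↦ AA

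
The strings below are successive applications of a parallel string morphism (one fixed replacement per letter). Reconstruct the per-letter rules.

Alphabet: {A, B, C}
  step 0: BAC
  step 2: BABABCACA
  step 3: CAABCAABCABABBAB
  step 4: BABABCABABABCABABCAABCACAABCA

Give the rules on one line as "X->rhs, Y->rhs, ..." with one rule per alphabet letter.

A->AB, B->CA, C->B

  step 3 ⇒ step 4: CAABCAABCABABBAB ⇒ B·AB·AB·CA·B·AB·AB·CA·B·AB·CA·AB·CA·CA·AB·CA
    A ↦ AB
    B ↦ CA
    C ↦ B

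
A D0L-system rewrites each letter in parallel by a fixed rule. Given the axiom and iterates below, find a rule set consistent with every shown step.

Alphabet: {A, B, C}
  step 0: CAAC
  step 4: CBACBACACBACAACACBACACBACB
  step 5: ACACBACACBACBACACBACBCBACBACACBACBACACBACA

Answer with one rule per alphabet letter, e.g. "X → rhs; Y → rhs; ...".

A->CB, B->CA, C->A

  step 4 ⇒ step 5: CBACBACACBACAACACBACACBACB ⇒ A·CA·CB·A·CA·CB·A·CB·A·CA·CB·A·CB·CB·A·CB·A·CA·CB·A·CB·A·CA·CB·A·CA
    A ↦ CB
    B ↦ CA
    C ↦ A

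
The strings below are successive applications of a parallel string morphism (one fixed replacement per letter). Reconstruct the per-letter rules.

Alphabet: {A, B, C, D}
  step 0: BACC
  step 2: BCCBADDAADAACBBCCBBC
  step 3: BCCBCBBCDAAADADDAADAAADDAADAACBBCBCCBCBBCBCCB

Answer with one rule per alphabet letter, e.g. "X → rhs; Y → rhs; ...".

  step 2 ⇒ step 3: BCCBADDAADAACBBCCBBC ⇒ BC·CB·CB·BC·DAA·AD·AD·DAA·DAA·AD·DAA·DAA·CB·BC·BC·CB·CB·BC·BC·CB
    A ↦ DAA
    B ↦ BC
    C ↦ CB
    D ↦ AD

A->DAA, B->BC, C->CB, D->AD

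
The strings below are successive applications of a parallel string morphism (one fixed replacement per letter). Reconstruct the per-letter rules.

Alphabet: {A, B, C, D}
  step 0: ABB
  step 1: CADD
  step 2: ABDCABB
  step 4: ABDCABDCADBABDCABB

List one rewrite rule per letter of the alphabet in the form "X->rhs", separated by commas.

  step 1 ⇒ step 2: CADD ⇒ ABD·CA·B·B
    A ↦ CA
    C ↦ ABD
    D ↦ B
  step 0 ⇒ step 1: ABB ⇒ CA·D·D
    B ↦ D

A->CA, B->D, C->ABD, D->B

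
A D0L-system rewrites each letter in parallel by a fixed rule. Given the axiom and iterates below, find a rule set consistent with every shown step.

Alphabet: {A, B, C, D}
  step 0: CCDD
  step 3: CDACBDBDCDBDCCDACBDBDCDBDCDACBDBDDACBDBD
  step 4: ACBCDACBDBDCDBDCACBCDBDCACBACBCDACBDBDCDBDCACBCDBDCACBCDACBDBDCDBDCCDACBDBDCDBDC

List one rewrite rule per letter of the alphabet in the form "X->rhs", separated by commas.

A->D, B->DBD, C->ACB, D->C

  step 3 ⇒ step 4: CDACBDBDCDBDCCDACBDBDCDBDCDACBDBDDACBDBD ⇒ ACB·C·D·ACB·DBD·C·DBD·C·ACB·C·DBD·C·ACB·ACB·C·D·ACB·DBD·C·DBD·C·ACB·C·DBD·C·ACB·C·D·ACB·DBD·C·DBD·C·C·D·ACB·DBD·C·DBD·C
    A ↦ D
    B ↦ DBD
    C ↦ ACB
    D ↦ C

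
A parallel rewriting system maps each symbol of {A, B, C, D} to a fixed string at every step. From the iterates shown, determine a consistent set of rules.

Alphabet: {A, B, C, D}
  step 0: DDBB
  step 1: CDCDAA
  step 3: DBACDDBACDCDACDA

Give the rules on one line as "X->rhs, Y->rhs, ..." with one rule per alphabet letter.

A->DB, B->A, C->A, D->CD

  step 0 ⇒ step 1: DDBB ⇒ CD·CD·A·A
    B ↦ A
    D ↦ CD
    A ↦ DB  (constrained at step 1)
    C ↦ A  (constrained at step 1)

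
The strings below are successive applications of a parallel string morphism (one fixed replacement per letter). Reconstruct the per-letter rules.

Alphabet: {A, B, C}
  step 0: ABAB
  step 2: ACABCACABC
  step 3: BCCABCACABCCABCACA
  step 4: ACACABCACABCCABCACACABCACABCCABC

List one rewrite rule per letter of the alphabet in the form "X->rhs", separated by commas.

A->BC, B->A, C->CA

  step 3 ⇒ step 4: BCCABCACABCCABCACA ⇒ A·CA·CA·BC·A·CA·BC·CA·BC·A·CA·CA·BC·A·CA·BC·CA·BC
    A ↦ BC
    B ↦ A
    C ↦ CA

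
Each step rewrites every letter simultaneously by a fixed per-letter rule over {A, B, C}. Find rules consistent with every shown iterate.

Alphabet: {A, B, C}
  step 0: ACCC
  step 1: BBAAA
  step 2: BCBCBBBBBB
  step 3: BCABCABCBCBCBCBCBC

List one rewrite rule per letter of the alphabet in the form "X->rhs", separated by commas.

A->BB, B->BC, C->A

  step 2 ⇒ step 3: BCBCBBBBBB ⇒ BC·A·BC·A·BC·BC·BC·BC·BC·BC
    B ↦ BC
    C ↦ A
  step 0 ⇒ step 1: ACCC ⇒ BB·A·A·A
    A ↦ BB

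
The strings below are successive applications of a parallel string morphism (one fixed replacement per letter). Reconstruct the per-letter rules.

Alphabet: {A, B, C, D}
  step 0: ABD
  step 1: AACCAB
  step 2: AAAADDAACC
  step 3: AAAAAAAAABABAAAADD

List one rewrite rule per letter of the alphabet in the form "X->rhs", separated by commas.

A->AA, B->CC, C->D, D->AB

  step 2 ⇒ step 3: AAAADDAACC ⇒ AA·AA·AA·AA·AB·AB·AA·AA·D·D
    A ↦ AA
    C ↦ D
    D ↦ AB
  step 0 ⇒ step 1: ABD ⇒ AA·CC·AB
    B ↦ CC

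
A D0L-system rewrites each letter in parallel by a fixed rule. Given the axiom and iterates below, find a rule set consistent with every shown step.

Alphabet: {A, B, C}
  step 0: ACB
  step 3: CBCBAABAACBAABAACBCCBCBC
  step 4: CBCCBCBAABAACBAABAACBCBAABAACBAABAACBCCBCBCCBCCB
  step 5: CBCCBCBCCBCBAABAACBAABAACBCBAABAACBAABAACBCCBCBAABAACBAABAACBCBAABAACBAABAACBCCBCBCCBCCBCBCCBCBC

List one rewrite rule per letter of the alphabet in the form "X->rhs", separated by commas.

  step 4 ⇒ step 5: CBCCBCBAABAACBAABAACBCBAABAACBAABAACBCCBCBCCBCCB ⇒ CB·C·CB·CB·C·CB·C·BAA·BAA·C·BAA·BAA·CB·C·BAA·BAA·C·BAA·BAA·CB·C·CB·C·BAA·BAA·C·BAA·BAA·CB·C·BAA·BAA·C·BAA·BAA·CB·C·CB·CB·C·CB·C·CB·CB·C·CB·CB·C
    A ↦ BAA
    B ↦ C
    C ↦ CB

A->BAA, B->C, C->CB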